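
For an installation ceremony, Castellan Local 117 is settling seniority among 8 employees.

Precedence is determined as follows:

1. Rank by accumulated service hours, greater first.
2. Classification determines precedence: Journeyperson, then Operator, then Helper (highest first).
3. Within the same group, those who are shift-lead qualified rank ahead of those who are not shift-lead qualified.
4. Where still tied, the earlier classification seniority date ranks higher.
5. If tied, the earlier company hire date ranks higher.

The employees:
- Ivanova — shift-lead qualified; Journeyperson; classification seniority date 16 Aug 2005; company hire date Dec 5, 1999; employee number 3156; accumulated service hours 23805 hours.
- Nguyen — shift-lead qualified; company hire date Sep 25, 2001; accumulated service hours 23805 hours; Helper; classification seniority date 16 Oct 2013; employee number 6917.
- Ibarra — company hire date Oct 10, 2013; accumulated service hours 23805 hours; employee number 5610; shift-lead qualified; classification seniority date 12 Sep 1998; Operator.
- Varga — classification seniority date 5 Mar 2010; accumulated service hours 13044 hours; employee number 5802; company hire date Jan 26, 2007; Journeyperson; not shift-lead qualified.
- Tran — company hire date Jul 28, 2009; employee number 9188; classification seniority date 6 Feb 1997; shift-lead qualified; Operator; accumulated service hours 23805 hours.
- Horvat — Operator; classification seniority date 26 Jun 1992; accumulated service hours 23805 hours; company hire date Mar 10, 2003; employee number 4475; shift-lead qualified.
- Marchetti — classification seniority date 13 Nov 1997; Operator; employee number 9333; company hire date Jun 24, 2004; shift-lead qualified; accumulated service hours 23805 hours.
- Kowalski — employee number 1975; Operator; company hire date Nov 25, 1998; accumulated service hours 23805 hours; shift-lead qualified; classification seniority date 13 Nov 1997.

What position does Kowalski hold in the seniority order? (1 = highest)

4

By accumulated service hours (higher first): Ivanova, Horvat, Tran, Kowalski, Marchetti, Ibarra and Nguyen (each 23805 hours); then Varga (13044 hours).
Among Ivanova, Horvat, Tran, Kowalski, Marchetti, Ibarra and Nguyen, by classification: Ivanova (Journeyperson) before Horvat, Tran, Kowalski, Marchetti and Ibarra (Operator) before Nguyen (Helper).
Horvat, Tran, Kowalski, Marchetti and Ibarra are each shift-lead qualified, so the next rule applies.
Among Horvat, Tran, Kowalski, Marchetti and Ibarra, by classification seniority date (earlier first): Horvat (26 Jun 1992) before Tran (6 Feb 1997) before Kowalski and Marchetti (13 Nov 1997) before Ibarra (12 Sep 1998).
Among Kowalski and Marchetti, by company hire date (earlier first): Kowalski (Nov 25, 1998) before Marchetti (Jun 24, 2004).
Order: Ivanova, Horvat, Tran, Kowalski, Marchetti, Ibarra, Nguyen, Varga. So position 4.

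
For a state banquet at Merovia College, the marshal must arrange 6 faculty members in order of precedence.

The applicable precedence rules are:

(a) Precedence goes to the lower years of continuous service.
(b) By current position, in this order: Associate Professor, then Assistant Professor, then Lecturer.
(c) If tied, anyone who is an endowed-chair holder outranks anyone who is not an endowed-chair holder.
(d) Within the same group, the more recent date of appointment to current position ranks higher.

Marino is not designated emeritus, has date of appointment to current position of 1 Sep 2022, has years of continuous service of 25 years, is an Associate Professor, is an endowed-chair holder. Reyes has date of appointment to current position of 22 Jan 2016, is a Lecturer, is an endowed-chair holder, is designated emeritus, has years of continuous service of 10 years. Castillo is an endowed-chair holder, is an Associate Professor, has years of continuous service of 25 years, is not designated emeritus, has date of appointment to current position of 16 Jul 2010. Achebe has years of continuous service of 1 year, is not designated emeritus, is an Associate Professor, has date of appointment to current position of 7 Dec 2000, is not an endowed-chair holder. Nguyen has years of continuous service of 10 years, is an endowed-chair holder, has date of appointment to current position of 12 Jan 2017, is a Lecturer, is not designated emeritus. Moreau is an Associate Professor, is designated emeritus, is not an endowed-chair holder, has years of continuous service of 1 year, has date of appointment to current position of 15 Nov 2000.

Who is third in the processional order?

By years of continuous service (lower first): Achebe and Moreau (both 1 year); then Nguyen and Reyes (both 10 years); then Marino and Castillo (both 25 years).
Achebe and Moreau are each Associate Professor, so the next rule applies.
Achebe and Moreau are each not an endowed-chair holder, so the next rule applies.
Among Achebe and Moreau, by date of appointment to current position (later first): Achebe (7 Dec 2000) before Moreau (15 Nov 2000).
Nguyen and Reyes are each Lecturer, so the next rule applies.
Nguyen and Reyes are each an endowed-chair holder, so the next rule applies.
Among Nguyen and Reyes, by date of appointment to current position (later first): Nguyen (12 Jan 2017) before Reyes (22 Jan 2016).
Marino and Castillo are each Associate Professor, so the next rule applies.
Marino and Castillo are each an endowed-chair holder, so the next rule applies.
Among Marino and Castillo, by date of appointment to current position (later first): Marino (1 Sep 2022) before Castillo (16 Jul 2010).
Order: Achebe, Moreau, Nguyen, Reyes, Marino, Castillo.

Nguyen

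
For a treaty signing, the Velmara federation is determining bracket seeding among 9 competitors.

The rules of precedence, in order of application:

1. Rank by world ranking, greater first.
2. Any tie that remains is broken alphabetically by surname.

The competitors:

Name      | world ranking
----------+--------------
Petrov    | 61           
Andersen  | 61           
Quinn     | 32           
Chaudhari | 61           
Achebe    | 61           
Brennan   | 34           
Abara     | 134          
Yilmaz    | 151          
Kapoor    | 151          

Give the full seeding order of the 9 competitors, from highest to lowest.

Kapoor, Yilmaz, Abara, Achebe, Andersen, Chaudhari, Petrov, Brennan, Quinn

By world ranking (higher first): Kapoor and Yilmaz (both 151); then Abara (134); then Achebe, Andersen, Chaudhari and Petrov (each 61); then Brennan (34); then Quinn (32).
Among Kapoor and Yilmaz, alphabetically by surname: Kapoor before Yilmaz.
Among Achebe, Andersen, Chaudhari and Petrov, alphabetically by surname: Achebe before Andersen before Chaudhari before Petrov.
Full order: Kapoor, Yilmaz, Abara, Achebe, Andersen, Chaudhari, Petrov, Brennan, Quinn.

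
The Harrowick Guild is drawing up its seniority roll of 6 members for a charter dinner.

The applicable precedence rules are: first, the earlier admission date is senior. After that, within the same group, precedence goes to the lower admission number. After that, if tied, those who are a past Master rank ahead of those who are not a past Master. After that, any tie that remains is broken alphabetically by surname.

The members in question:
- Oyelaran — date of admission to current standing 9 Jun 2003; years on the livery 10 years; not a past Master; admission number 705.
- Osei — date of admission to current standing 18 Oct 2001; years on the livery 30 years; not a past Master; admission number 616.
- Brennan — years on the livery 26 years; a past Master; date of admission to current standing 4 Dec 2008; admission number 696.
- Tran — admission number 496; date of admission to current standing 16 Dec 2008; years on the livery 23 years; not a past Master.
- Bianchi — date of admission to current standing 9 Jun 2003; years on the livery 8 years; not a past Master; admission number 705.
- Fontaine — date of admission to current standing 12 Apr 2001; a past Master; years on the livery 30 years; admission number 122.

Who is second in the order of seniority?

Osei

By date of admission to current standing (earlier first): Fontaine (12 Apr 2001); then Osei (18 Oct 2001); then Bianchi and Oyelaran (both 9 Jun 2003); then Brennan (4 Dec 2008); then Tran (16 Dec 2008).
Bianchi and Oyelaran both have admission number 705, so the next rule applies.
Bianchi and Oyelaran are each not a past Master, so the next rule applies.
Among Bianchi and Oyelaran, alphabetically by surname: Bianchi before Oyelaran.
Order: Fontaine, Osei, Bianchi, Oyelaran, Brennan, Tran.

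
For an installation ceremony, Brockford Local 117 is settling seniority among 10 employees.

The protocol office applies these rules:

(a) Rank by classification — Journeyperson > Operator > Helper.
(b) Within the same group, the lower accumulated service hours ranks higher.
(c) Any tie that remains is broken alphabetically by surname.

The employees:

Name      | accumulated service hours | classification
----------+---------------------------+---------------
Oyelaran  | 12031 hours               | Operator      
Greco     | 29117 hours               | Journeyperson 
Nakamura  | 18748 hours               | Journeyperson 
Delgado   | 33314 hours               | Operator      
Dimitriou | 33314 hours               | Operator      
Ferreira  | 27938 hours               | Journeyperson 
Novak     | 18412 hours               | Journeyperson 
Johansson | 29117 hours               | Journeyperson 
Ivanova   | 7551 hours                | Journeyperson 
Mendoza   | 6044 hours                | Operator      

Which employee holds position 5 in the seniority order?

Greco

By classification: Ivanova, Novak, Nakamura, Ferreira, Greco and Johansson (Journeyperson); then Mendoza, Oyelaran, Delgado and Dimitriou (Operator).
Among Ivanova, Novak, Nakamura, Ferreira, Greco and Johansson, by accumulated service hours (lower first): Ivanova (7551 hours) before Novak (18412 hours) before Nakamura (18748 hours) before Ferreira (27938 hours) before Greco and Johansson (29117 hours).
Among Greco and Johansson, alphabetically by surname: Greco before Johansson.
Among Mendoza, Oyelaran, Delgado and Dimitriou, by accumulated service hours (lower first): Mendoza (6044 hours) before Oyelaran (12031 hours) before Delgado and Dimitriou (33314 hours).
Among Delgado and Dimitriou, alphabetically by surname: Delgado before Dimitriou.
Order: Ivanova, Novak, Nakamura, Ferreira, Greco, Johansson, Mendoza, Oyelaran, Delgado, Dimitriou.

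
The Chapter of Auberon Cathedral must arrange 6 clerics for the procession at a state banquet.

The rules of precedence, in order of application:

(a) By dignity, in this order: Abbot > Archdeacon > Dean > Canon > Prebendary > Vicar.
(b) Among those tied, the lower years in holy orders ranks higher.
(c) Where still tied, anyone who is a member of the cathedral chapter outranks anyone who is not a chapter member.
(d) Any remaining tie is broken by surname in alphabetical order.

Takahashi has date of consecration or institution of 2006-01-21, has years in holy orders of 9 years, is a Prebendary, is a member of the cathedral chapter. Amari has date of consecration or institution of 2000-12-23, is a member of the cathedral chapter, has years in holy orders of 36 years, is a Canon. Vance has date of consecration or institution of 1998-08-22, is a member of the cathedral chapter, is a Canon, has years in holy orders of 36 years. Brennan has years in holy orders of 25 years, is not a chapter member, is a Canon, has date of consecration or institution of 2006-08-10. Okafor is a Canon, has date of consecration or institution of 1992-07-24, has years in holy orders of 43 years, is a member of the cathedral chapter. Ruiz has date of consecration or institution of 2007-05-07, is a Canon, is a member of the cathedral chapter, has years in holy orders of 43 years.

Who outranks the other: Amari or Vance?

Amari

By dignity: Brennan, Amari, Vance, Okafor and Ruiz (Canon); then Takahashi (Prebendary).
Among Brennan, Amari, Vance, Okafor and Ruiz, by years in holy orders (lower first): Brennan (25 years) before Amari and Vance (36 years) before Okafor and Ruiz (43 years).
Amari and Vance are each a member of the cathedral chapter, so the next rule applies.
Among Amari and Vance, alphabetically by surname: Amari before Vance.
Okafor and Ruiz are each a member of the cathedral chapter, so the next rule applies.
Among Okafor and Ruiz, alphabetically by surname: Okafor before Ruiz.
So Amari takes precedence.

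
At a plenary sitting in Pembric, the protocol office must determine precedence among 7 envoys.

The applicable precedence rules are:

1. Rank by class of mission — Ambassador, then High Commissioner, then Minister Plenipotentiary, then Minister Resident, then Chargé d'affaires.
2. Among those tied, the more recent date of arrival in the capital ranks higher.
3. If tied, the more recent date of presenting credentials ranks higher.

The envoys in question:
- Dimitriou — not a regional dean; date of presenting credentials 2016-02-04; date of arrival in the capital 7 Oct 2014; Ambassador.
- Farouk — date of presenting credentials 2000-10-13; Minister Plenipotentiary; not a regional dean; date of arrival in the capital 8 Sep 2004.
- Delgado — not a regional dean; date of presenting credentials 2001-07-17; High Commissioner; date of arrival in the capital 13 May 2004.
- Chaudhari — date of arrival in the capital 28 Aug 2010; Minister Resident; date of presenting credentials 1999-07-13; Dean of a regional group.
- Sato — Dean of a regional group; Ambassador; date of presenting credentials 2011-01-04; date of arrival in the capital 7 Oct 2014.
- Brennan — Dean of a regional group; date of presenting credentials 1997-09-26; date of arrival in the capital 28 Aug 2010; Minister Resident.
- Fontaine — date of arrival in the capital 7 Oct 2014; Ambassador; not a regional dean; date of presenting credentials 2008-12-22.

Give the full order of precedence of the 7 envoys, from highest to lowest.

By class of mission: Dimitriou, Sato and Fontaine (Ambassador); then Delgado (High Commissioner); then Farouk (Minister Plenipotentiary); then Chaudhari and Brennan (Minister Resident).
Dimitriou, Sato and Fontaine all have date of arrival in the capital 7 Oct 2014, so the next rule applies.
Among Dimitriou, Sato and Fontaine, by date of presenting credentials (later first): Dimitriou (2016-02-04) before Sato (2011-01-04) before Fontaine (2008-12-22).
Chaudhari and Brennan both have date of arrival in the capital 28 Aug 2010, so the next rule applies.
Among Chaudhari and Brennan, by date of presenting credentials (later first): Chaudhari (1999-07-13) before Brennan (1997-09-26).
Full order: Dimitriou, Sato, Fontaine, Delgado, Farouk, Chaudhari, Brennan.

Dimitriou, Sato, Fontaine, Delgado, Farouk, Chaudhari, Brennan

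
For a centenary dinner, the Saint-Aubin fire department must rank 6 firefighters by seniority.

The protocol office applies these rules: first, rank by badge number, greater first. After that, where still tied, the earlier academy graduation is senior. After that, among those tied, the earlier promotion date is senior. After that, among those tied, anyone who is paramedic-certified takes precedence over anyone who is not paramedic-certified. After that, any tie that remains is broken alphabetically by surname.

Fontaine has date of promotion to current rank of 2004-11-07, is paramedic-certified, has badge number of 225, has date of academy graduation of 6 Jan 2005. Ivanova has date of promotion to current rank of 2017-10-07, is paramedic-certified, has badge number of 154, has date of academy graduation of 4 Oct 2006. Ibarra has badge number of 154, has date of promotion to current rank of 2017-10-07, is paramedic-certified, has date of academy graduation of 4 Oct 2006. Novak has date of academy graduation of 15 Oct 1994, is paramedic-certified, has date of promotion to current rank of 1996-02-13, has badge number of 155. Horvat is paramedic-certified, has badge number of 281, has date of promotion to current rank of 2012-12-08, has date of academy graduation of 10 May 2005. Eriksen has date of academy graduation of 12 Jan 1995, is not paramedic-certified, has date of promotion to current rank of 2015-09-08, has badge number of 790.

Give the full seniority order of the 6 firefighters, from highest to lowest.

Eriksen, Horvat, Fontaine, Novak, Ibarra, Ivanova

By badge number (higher first): Eriksen (790); then Horvat (281); then Fontaine (225); then Novak (155); then Ibarra and Ivanova (both 154).
Ibarra and Ivanova both have date of academy graduation 4 Oct 2006, so the next rule applies.
Ibarra and Ivanova both have date of promotion to current rank 2017-10-07, so the next rule applies.
Ibarra and Ivanova are each paramedic-certified, so the next rule applies.
Among Ibarra and Ivanova, alphabetically by surname: Ibarra before Ivanova.
Full order: Eriksen, Horvat, Fontaine, Novak, Ibarra, Ivanova.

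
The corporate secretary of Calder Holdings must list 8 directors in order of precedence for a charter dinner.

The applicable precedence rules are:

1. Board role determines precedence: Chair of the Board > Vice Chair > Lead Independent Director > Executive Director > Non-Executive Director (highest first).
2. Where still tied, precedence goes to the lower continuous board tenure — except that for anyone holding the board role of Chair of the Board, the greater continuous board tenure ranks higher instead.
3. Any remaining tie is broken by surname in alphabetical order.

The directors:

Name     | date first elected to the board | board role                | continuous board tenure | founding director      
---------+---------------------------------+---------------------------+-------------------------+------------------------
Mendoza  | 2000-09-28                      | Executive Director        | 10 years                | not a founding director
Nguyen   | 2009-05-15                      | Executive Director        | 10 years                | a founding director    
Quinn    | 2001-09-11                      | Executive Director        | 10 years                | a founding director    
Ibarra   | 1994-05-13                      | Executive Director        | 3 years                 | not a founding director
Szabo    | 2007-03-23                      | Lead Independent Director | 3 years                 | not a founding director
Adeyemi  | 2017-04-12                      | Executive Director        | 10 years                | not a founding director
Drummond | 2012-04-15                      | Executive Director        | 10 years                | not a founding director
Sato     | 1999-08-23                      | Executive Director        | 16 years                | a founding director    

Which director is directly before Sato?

By board role: Szabo (Lead Independent Director); then Ibarra, Adeyemi, Drummond, Mendoza, Nguyen, Quinn and Sato (Executive Director).
Among Ibarra, Adeyemi, Drummond, Mendoza, Nguyen, Quinn and Sato, by continuous board tenure (lower first): Ibarra (3 years) before Adeyemi, Drummond, Mendoza, Nguyen and Quinn (10 years) before Sato (16 years).
Among Adeyemi, Drummond, Mendoza, Nguyen and Quinn, alphabetically by surname: Adeyemi before Drummond before Mendoza before Nguyen before Quinn.
Order: Szabo, Ibarra, Adeyemi, Drummond, Mendoza, Nguyen, Quinn, Sato.

Quinn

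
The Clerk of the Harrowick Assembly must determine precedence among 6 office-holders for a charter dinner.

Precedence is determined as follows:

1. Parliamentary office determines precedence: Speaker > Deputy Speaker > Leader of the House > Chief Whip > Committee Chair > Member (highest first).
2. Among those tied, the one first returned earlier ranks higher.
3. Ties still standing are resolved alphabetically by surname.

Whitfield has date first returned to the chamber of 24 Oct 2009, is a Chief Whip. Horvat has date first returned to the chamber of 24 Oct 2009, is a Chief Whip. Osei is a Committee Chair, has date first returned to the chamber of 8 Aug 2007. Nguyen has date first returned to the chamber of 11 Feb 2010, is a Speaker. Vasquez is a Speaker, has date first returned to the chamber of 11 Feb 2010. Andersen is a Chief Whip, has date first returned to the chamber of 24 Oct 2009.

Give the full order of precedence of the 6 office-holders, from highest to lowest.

Nguyen, Vasquez, Andersen, Horvat, Whitfield, Osei

By parliamentary office: Nguyen and Vasquez (Speaker); then Andersen, Horvat and Whitfield (Chief Whip); then Osei (Committee Chair).
Nguyen and Vasquez both have date first returned to the chamber 11 Feb 2010, so the next rule applies.
Among Nguyen and Vasquez, alphabetically by surname: Nguyen before Vasquez.
Andersen, Horvat and Whitfield all have date first returned to the chamber 24 Oct 2009, so the next rule applies.
Among Andersen, Horvat and Whitfield, alphabetically by surname: Andersen before Horvat before Whitfield.
Full order: Nguyen, Vasquez, Andersen, Horvat, Whitfield, Osei.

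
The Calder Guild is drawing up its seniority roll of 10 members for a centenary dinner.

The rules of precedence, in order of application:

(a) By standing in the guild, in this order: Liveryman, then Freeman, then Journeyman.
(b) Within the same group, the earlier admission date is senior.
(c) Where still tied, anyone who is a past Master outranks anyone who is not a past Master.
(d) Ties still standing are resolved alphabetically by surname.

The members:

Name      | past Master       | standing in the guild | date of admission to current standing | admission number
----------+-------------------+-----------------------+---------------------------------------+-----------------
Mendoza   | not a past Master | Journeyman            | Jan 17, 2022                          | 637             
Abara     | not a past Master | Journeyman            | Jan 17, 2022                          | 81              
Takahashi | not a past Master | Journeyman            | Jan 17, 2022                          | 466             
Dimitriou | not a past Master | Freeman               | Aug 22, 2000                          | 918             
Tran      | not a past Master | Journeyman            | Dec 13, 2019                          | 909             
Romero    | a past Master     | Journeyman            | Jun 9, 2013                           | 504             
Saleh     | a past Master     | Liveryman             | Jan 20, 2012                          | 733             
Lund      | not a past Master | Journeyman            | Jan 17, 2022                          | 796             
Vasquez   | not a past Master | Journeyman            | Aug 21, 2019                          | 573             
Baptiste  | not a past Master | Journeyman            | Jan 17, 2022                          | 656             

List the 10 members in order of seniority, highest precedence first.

Saleh, Dimitriou, Romero, Vasquez, Tran, Abara, Baptiste, Lund, Mendoza, Takahashi

By standing in the guild: Saleh (Liveryman); then Dimitriou (Freeman); then Romero, Vasquez, Tran, Abara, Baptiste, Lund, Mendoza and Takahashi (Journeyman).
Among Romero, Vasquez, Tran, Abara, Baptiste, Lund, Mendoza and Takahashi, by date of admission to current standing (earlier first): Romero (Jun 9, 2013) before Vasquez (Aug 21, 2019) before Tran (Dec 13, 2019) before Abara, Baptiste, Lund, Mendoza and Takahashi (Jan 17, 2022).
Abara, Baptiste, Lund, Mendoza and Takahashi are each not a past Master, so the next rule applies.
Among Abara, Baptiste, Lund, Mendoza and Takahashi, alphabetically by surname: Abara before Baptiste before Lund before Mendoza before Takahashi.
Full order: Saleh, Dimitriou, Romero, Vasquez, Tran, Abara, Baptiste, Lund, Mendoza, Takahashi.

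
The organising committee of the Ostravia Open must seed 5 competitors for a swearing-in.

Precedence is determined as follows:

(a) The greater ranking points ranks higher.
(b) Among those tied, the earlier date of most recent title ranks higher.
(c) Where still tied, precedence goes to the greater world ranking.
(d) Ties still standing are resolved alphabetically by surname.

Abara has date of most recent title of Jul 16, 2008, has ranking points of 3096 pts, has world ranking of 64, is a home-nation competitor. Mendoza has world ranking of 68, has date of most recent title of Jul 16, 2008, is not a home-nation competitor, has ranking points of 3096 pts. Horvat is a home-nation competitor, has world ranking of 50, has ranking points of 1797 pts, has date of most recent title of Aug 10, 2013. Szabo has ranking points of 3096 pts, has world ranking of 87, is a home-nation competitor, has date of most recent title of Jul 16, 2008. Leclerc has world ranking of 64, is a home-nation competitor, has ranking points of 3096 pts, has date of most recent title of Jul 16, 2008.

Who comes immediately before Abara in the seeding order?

By ranking points (higher first): Szabo, Mendoza, Abara and Leclerc (each 3096 pts); then Horvat (1797 pts).
Szabo, Mendoza, Abara and Leclerc all have date of most recent title Jul 16, 2008, so the next rule applies.
Among Szabo, Mendoza, Abara and Leclerc, by world ranking (higher first): Szabo (87) before Mendoza (68) before Abara and Leclerc (64).
Among Abara and Leclerc, alphabetically by surname: Abara before Leclerc.
Order: Szabo, Mendoza, Abara, Leclerc, Horvat.

Mendoza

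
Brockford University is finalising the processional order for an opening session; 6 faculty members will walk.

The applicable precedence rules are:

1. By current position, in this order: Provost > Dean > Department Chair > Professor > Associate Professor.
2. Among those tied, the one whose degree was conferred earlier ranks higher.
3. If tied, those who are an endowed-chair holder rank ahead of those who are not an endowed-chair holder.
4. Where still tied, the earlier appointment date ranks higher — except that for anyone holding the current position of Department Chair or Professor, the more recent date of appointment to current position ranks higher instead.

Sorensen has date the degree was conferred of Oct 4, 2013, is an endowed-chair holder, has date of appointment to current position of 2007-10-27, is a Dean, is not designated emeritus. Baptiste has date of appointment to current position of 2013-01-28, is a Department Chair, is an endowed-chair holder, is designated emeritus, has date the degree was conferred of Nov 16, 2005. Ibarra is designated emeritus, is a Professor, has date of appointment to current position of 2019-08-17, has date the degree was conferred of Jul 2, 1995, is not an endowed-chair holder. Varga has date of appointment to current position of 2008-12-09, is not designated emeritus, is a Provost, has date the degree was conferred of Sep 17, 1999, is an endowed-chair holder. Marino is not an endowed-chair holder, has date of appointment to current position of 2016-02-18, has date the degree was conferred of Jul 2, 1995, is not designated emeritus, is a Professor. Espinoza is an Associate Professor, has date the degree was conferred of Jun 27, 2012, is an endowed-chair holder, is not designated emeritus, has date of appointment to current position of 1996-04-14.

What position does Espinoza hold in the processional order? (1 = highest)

By current position: Varga (Provost); then Sorensen (Dean); then Baptiste (Department Chair); then Ibarra and Marino (Professor); then Espinoza (Associate Professor).
Ibarra and Marino both have date the degree was conferred Jul 2, 1995, so the next rule applies.
Ibarra and Marino are each not an endowed-chair holder, so the next rule applies.
Among Ibarra and Marino, by date of appointment to current position (later first) (reversed rule for this group): Ibarra (2019-08-17) before Marino (2016-02-18).
Order: Varga, Sorensen, Baptiste, Ibarra, Marino, Espinoza. So position 6.

6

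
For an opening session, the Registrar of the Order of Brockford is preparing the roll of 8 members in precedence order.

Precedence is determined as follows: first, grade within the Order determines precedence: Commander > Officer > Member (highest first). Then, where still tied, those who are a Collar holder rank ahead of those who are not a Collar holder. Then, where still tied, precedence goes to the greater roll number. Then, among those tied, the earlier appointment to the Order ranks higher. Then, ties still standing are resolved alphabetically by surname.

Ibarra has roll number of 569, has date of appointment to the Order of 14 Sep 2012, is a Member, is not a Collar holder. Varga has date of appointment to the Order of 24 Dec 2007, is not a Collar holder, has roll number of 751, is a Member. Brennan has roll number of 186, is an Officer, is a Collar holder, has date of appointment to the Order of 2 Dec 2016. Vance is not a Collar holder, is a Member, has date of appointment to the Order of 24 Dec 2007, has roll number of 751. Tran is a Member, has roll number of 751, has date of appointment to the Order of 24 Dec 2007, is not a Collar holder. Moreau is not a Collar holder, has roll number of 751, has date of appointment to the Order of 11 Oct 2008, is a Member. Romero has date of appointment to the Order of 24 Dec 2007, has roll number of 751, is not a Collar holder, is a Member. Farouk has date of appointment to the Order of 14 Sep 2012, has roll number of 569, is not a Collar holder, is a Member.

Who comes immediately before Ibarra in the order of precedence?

By grade within the Order: Brennan (Officer); then Romero, Tran, Vance, Varga, Moreau, Farouk and Ibarra (Member).
Romero, Tran, Vance, Varga, Moreau, Farouk and Ibarra are each not a Collar holder, so the next rule applies.
Among Romero, Tran, Vance, Varga, Moreau, Farouk and Ibarra, by roll number (higher first): Romero, Tran, Vance, Varga and Moreau (751) before Farouk and Ibarra (569).
Among Romero, Tran, Vance, Varga and Moreau, by date of appointment to the Order (earlier first): Romero, Tran, Vance and Varga (24 Dec 2007) before Moreau (11 Oct 2008).
Among Romero, Tran, Vance and Varga, alphabetically by surname: Romero before Tran before Vance before Varga.
Farouk and Ibarra both have date of appointment to the Order 14 Sep 2012, so the next rule applies.
Among Farouk and Ibarra, alphabetically by surname: Farouk before Ibarra.
Order: Brennan, Romero, Tran, Vance, Varga, Moreau, Farouk, Ibarra.

Farouk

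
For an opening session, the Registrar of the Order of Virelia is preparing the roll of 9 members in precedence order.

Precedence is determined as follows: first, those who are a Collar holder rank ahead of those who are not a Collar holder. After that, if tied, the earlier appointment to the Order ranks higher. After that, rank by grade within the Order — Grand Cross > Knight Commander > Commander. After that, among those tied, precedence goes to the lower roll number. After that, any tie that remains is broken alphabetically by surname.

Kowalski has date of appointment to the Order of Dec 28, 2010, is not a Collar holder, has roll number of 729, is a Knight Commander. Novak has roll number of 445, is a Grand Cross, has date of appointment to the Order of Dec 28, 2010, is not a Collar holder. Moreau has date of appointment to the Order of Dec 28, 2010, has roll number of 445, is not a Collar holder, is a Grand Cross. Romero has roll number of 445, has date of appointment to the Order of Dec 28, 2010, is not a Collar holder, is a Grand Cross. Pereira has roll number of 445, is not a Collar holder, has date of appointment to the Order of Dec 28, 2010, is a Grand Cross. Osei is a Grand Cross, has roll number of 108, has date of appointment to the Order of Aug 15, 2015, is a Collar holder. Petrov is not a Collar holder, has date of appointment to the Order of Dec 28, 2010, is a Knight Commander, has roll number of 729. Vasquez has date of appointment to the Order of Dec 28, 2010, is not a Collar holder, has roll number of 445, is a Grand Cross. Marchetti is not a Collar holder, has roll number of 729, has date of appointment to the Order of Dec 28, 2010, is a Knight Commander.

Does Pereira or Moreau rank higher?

By the first rule: Osei (a Collar holder); then Moreau, Novak, Pereira, Romero, Vasquez, Kowalski, Marchetti and Petrov (each not a Collar holder).
Moreau, Novak, Pereira, Romero, Vasquez, Kowalski, Marchetti and Petrov all have date of appointment to the Order Dec 28, 2010, so the next rule applies.
Among Moreau, Novak, Pereira, Romero, Vasquez, Kowalski, Marchetti and Petrov, by grade within the Order: Moreau, Novak, Pereira, Romero and Vasquez (Grand Cross) before Kowalski, Marchetti and Petrov (Knight Commander).
Moreau, Novak, Pereira, Romero and Vasquez all have roll number 445, so the next rule applies.
Among Moreau, Novak, Pereira, Romero and Vasquez, alphabetically by surname: Moreau before Novak before Pereira before Romero before Vasquez.
Kowalski, Marchetti and Petrov all have roll number 729, so the next rule applies.
Among Kowalski, Marchetti and Petrov, alphabetically by surname: Kowalski before Marchetti before Petrov.
So Moreau takes precedence.

Moreau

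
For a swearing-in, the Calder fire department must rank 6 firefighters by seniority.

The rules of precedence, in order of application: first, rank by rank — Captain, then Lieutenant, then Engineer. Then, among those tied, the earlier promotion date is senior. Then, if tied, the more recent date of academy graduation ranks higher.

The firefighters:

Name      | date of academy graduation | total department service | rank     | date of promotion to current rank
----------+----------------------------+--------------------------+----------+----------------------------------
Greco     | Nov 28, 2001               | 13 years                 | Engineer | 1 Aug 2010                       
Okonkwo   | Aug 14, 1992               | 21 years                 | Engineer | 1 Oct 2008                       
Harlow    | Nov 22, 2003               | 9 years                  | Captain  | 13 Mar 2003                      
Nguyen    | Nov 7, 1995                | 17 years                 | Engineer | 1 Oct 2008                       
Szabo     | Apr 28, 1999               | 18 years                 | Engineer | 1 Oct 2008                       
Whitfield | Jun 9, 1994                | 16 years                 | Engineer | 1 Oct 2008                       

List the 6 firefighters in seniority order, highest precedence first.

Harlow, Szabo, Nguyen, Whitfield, Okonkwo, Greco

By rank: Harlow (Captain); then Szabo, Nguyen, Whitfield, Okonkwo and Greco (Engineer).
Among Szabo, Nguyen, Whitfield, Okonkwo and Greco, by date of promotion to current rank (earlier first): Szabo, Nguyen, Whitfield and Okonkwo (1 Oct 2008) before Greco (1 Aug 2010).
Among Szabo, Nguyen, Whitfield and Okonkwo, by date of academy graduation (later first): Szabo (Apr 28, 1999) before Nguyen (Nov 7, 1995) before Whitfield (Jun 9, 1994) before Okonkwo (Aug 14, 1992).
Full order: Harlow, Szabo, Nguyen, Whitfield, Okonkwo, Greco.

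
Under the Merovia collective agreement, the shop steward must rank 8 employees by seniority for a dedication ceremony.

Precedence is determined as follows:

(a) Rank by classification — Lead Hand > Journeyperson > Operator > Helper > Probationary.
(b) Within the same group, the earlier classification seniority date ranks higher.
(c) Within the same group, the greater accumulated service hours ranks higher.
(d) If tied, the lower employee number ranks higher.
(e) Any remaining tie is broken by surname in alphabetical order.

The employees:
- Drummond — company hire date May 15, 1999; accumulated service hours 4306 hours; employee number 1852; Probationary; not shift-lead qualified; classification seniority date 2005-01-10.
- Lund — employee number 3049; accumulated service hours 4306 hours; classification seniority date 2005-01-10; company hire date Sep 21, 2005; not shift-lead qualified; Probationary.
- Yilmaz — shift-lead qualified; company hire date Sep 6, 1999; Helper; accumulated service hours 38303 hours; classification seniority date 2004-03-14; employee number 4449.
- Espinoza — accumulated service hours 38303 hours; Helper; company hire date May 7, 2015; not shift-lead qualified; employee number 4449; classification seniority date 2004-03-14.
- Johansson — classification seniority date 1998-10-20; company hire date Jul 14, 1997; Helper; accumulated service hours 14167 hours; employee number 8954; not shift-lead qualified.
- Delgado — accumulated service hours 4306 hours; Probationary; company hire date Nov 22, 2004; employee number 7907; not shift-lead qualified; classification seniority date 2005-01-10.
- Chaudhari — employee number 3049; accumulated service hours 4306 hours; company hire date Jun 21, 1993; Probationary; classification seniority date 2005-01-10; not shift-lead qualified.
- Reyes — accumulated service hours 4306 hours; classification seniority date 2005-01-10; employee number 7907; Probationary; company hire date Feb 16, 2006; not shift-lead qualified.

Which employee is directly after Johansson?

By classification: Johansson, Espinoza and Yilmaz (Helper); then Drummond, Chaudhari, Lund, Delgado and Reyes (Probationary).
Among Johansson, Espinoza and Yilmaz, by classification seniority date (earlier first): Johansson (1998-10-20) before Espinoza and Yilmaz (2004-03-14).
Espinoza and Yilmaz both have accumulated service hours 38303 hours, so the next rule applies.
Espinoza and Yilmaz both have employee number 4449, so the next rule applies.
Among Espinoza and Yilmaz, alphabetically by surname: Espinoza before Yilmaz.
Drummond, Chaudhari, Lund, Delgado and Reyes all have classification seniority date 2005-01-10, so the next rule applies.
Drummond, Chaudhari, Lund, Delgado and Reyes all have accumulated service hours 4306 hours, so the next rule applies.
Among Drummond, Chaudhari, Lund, Delgado and Reyes, by employee number (lower first): Drummond (1852) before Chaudhari and Lund (3049) before Delgado and Reyes (7907).
Among Chaudhari and Lund, alphabetically by surname: Chaudhari before Lund.
Among Delgado and Reyes, alphabetically by surname: Delgado before Reyes.
Order: Johansson, Espinoza, Yilmaz, Drummond, Chaudhari, Lund, Delgado, Reyes.

Espinoza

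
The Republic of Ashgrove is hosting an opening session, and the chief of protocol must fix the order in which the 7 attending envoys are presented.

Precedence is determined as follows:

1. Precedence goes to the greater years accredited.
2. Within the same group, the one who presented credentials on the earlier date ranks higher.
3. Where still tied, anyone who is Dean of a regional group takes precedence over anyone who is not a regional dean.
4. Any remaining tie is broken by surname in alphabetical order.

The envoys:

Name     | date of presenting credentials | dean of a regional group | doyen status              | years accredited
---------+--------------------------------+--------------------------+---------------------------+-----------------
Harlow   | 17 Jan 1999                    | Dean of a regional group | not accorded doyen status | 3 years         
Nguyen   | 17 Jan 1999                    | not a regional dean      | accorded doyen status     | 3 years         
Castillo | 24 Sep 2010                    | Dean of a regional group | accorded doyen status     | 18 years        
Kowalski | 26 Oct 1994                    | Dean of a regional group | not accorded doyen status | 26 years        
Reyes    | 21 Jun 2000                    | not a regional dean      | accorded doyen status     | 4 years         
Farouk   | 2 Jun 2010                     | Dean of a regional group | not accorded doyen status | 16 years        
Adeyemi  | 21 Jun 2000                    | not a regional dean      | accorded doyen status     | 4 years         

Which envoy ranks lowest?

Nguyen

By years accredited (higher first): Kowalski (26 years); then Castillo (18 years); then Farouk (16 years); then Adeyemi and Reyes (both 4 years); then Harlow and Nguyen (both 3 years).
Adeyemi and Reyes both have date of presenting credentials 21 Jun 2000, so the next rule applies.
Adeyemi and Reyes are each not a regional dean, so the next rule applies.
Among Adeyemi and Reyes, alphabetically by surname: Adeyemi before Reyes.
Harlow and Nguyen both have date of presenting credentials 17 Jan 1999, so the next rule applies.
Among Harlow and Nguyen, Dean of a regional group before not a regional dean: Harlow (Dean of a regional group) before Nguyen (not a regional dean).
Order: Kowalski, Castillo, Farouk, Adeyemi, Reyes, Harlow, Nguyen.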